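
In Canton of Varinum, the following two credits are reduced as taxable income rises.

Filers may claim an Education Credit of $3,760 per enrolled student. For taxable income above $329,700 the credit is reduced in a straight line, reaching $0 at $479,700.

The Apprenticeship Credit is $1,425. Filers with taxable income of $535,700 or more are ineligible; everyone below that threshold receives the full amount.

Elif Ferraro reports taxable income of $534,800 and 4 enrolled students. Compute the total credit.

Education Credit: base = 4 × $3,760 = $15,040. $534,800 is at or above $479,700, so the credit is $0.
Apprenticeship Credit: $534,800 is below the $535,700 cutoff, so the full $1,425 applies.
Total: $0 + $1,425 = $1,425.

$1,425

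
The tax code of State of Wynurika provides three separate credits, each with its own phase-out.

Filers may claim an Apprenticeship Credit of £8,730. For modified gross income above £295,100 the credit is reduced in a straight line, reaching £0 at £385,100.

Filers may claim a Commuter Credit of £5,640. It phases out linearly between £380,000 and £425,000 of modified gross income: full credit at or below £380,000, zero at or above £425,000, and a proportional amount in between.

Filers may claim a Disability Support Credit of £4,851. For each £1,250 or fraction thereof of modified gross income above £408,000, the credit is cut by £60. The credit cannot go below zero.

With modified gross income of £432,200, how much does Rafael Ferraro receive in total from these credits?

Apprenticeship Credit: £432,200 is at or above £385,100, so the credit is £0.
Commuter Credit: £432,200 is at or above £425,000, so the credit is £0.
Disability Support Credit: income exceeds £408,000 by £24,200, which is 20 full-or-partial £1,250 increments; reduction = 20 × £60 = £1,200, leaving £3,651.
Total: £0 + £0 + £3,651 = £3,651.

£3,651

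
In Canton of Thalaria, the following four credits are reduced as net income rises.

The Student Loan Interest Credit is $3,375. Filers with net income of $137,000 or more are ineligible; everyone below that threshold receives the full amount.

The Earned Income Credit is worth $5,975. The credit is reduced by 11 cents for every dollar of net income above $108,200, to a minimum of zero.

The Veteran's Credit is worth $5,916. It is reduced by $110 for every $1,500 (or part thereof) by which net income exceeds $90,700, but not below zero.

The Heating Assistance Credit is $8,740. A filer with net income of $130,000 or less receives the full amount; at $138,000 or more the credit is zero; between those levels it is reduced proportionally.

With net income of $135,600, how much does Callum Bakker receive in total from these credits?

Student Loan Interest Credit: $135,600 is below the $137,000 cutoff, so the full $3,375 applies.
Earned Income Credit: 11% of the $27,400 excess over $108,200 is $3,014; credit = $5,975 − $3,014 = $2,961.
Veteran's Credit: income exceeds $90,700 by $44,900, which is 30 full-or-partial $1,500 increments; reduction = 30 × $110 = $3,300, leaving $2,616.
Heating Assistance Credit: $135,600 is $5,600 into a $8,000 phase-out range, leaving 2,400/8,000 of the credit: $8,740 × 2,400/8,000 = $2,622.
Total: $3,375 + $2,961 + $2,616 + $2,622 = $11,574.

$11,574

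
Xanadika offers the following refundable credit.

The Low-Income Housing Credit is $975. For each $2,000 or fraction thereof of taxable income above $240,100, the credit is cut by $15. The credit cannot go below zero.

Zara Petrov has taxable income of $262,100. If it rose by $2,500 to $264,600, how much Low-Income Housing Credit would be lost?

At $262,100 — income exceeds $240,100 by $22,000, which is 11 full-or-partial $2,000 increments; reduction = 11 × $15 = $165, leaving $810.
At $264,600 — income exceeds $240,100 by $24,500, which is 13 full-or-partial $2,000 increments; reduction = 13 × $15 = $195, leaving $780.
Lost: $810 − $780 = $30.

$30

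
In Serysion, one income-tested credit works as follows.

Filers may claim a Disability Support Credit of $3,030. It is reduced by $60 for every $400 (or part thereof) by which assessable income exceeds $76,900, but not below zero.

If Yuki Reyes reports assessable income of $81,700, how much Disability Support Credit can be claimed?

$2,310

Disability Support Credit: income exceeds $76,900 by $4,800, which is 12 full-or-partial $400 increments; reduction = 12 × $60 = $720, leaving $2,310.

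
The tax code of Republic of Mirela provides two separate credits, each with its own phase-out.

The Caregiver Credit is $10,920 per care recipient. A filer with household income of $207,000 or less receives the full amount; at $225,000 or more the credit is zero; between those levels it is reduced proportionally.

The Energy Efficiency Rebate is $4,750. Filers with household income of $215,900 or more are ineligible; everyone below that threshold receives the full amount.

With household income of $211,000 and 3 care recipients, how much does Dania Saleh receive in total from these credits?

$30,230

Caregiver Credit: base = 3 × $10,920 = $32,760. $211,000 is $4,000 into a $18,000 phase-out range, leaving 14,000/18,000 of the credit: $32,760 × 14,000/18,000 = $25,480.
Energy Efficiency Rebate: $211,000 is below the $215,900 cutoff, so the full $4,750 applies.
Total: $25,480 + $4,750 = $30,230.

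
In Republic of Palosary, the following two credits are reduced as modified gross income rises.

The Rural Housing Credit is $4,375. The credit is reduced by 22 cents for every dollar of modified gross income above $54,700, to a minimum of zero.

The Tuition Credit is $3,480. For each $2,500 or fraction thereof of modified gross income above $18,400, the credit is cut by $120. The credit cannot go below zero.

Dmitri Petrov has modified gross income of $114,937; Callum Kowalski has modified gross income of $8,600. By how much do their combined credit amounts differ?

$7,855

Dmitri ($114,937): Rural Housing Credit: 22% of the $60,237 excess over $54,700 is $13,252.14 ≥ base, so the credit is $0. Tuition Credit: income exceeds $18,400 by $96,537 → 39 increments × $120 = $4,680 ≥ base, so the credit is $0. total $0 + $0 = $0
Callum ($8,600): Rural Housing Credit: $8,600 is at or below the $54,700 threshold, so the full $4,375 applies. Tuition Credit: $8,600 is at or below the $18,400 threshold, so the full $3,480 applies. total $4,375 + $3,480 = $7,855
Difference: |$0 − $7,855| = $7,855.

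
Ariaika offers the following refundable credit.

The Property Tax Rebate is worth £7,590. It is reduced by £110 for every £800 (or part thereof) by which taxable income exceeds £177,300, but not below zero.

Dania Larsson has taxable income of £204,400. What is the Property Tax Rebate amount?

Property Tax Rebate: income exceeds £177,300 by £27,100, which is 34 full-or-partial £800 increments; reduction = 34 × £110 = £3,740, leaving £3,850.

£3,850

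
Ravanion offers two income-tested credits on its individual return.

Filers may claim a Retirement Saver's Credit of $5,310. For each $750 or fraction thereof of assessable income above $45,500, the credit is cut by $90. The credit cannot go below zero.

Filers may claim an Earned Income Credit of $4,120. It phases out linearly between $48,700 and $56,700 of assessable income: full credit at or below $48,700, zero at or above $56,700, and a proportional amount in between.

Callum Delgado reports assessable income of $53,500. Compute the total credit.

$5,968

Retirement Saver's Credit: income exceeds $45,500 by $8,000, which is 11 full-or-partial $750 increments; reduction = 11 × $90 = $990, leaving $4,320.
Earned Income Credit: $53,500 is $4,800 into a $8,000 phase-out range, leaving 3,200/8,000 of the credit: $4,120 × 3,200/8,000 = $1,648.
Total: $4,320 + $1,648 = $5,968.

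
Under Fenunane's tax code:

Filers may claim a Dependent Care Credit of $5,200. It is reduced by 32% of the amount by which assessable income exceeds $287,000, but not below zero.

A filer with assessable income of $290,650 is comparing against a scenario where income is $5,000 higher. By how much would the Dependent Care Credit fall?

At $290,650 — 32% of the $3,650 excess over $287,000 is $1,168; credit = $5,200 − $1,168 = $4,032.
At $295,650 — 32% of the $8,650 excess over $287,000 is $2,768; credit = $5,200 − $2,768 = $2,432.
Lost: $4,032 − $2,432 = $1,600.

$1,600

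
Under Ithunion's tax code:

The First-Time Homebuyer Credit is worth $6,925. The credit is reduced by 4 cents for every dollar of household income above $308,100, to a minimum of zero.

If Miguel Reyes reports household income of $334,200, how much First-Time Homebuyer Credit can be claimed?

$5,881

First-Time Homebuyer Credit: 4% of the $26,100 excess over $308,100 is $1,044; credit = $6,925 − $1,044 = $5,881.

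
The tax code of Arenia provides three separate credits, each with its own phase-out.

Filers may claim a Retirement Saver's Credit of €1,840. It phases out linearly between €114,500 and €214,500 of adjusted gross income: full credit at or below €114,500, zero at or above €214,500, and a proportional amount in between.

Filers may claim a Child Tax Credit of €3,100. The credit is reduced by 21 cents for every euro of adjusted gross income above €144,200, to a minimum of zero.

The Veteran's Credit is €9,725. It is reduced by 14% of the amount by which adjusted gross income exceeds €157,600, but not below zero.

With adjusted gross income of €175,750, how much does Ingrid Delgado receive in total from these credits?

€7,897

Retirement Saver's Credit: €175,750 is €61,250 into a €100,000 phase-out range, leaving 38,750/100,000 of the credit: €1,840 × 38,750/100,000 = €713.
Child Tax Credit: 21% of the €31,550 excess over €144,200 is €6,625.50 ≥ base, so the credit is €0.
Veteran's Credit: 14% of the €18,150 excess over €157,600 is €2,541; credit = €9,725 − €2,541 = €7,184.
Total: €713 + €0 + €7,184 = €7,897.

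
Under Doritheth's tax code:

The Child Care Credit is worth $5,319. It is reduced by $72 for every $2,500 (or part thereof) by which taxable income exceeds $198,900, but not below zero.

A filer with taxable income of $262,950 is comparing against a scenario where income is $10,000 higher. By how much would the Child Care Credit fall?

$288

At $262,950 — income exceeds $198,900 by $64,050, which is 26 full-or-partial $2,500 increments; reduction = 26 × $72 = $1,872, leaving $3,447.
At $272,950 — income exceeds $198,900 by $74,050, which is 30 full-or-partial $2,500 increments; reduction = 30 × $72 = $2,160, leaving $3,159.
Lost: $3,447 − $3,159 = $288.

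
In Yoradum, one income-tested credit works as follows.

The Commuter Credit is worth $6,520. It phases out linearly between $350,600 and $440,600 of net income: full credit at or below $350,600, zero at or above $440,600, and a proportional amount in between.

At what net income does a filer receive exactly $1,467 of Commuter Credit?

$420,350

$1,467 is 1,467/6,520 of the full $6,520, so 5,053/6,520 of the $90,000 range has been used: income = $350,600 + $90,000 × 5,053/6,520 = $420,350.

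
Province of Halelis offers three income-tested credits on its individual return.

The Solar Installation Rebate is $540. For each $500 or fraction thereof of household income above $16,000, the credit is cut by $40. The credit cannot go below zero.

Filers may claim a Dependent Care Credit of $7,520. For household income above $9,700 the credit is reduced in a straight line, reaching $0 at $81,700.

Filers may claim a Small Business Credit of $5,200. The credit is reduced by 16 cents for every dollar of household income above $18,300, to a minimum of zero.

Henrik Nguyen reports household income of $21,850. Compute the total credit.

$10,943

Solar Installation Rebate: income exceeds $16,000 by $5,850, which is 12 full-or-partial $500 increments; reduction = 12 × $40 = $480, leaving $60.
Dependent Care Credit: $21,850 is $12,150 into a $72,000 phase-out range, leaving 59,850/72,000 of the credit: $7,520 × 59,850/72,000 = $6,251.
Small Business Credit: 16% of the $3,550 excess over $18,300 is $568; credit = $5,200 − $568 = $4,632.
Total: $60 + $6,251 + $4,632 = $10,943.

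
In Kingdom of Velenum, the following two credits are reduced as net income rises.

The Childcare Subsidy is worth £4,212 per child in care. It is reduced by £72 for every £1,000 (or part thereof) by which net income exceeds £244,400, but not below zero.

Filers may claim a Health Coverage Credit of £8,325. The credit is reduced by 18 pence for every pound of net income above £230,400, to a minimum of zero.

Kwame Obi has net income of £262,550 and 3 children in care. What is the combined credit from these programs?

Childcare Subsidy: base = 3 × £4,212 = £12,636. income exceeds £244,400 by £18,150, which is 19 full-or-partial £1,000 increments; reduction = 19 × £72 = £1,368, leaving £11,268.
Health Coverage Credit: 18% of the £32,150 excess over £230,400 is £5,787; credit = £8,325 − £5,787 = £2,538.
Total: £11,268 + £2,538 = £13,806.

£13,806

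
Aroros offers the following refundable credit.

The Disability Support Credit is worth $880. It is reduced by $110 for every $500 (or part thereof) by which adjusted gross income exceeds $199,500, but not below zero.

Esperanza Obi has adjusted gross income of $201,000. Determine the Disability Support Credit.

Disability Support Credit: income exceeds $199,500 by $1,500, which is 3 full-or-partial $500 increments; reduction = 3 × $110 = $330, leaving $550.

$550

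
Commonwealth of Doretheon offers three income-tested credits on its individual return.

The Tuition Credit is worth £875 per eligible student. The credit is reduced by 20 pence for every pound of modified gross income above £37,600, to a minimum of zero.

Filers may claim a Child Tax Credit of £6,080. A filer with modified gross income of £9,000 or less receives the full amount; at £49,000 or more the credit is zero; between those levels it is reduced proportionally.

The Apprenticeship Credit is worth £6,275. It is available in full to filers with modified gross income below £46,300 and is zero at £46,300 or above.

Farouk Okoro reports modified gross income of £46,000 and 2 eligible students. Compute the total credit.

Tuition Credit: base = 2 × £875 = £1,750. 20% of the £8,400 excess over £37,600 is £1,680; credit = £1,750 − £1,680 = £70.
Child Tax Credit: £46,000 is £37,000 into a £40,000 phase-out range, leaving 3,000/40,000 of the credit: £6,080 × 3,000/40,000 = £456.
Apprenticeship Credit: £46,000 is below the £46,300 cutoff, so the full £6,275 applies.
Total: £70 + £456 + £6,275 = £6,801.

£6,801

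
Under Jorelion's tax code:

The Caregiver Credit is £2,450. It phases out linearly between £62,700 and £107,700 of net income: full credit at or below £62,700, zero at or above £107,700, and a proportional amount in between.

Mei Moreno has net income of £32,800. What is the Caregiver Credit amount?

Caregiver Credit: £32,800 is at or below the £62,700 threshold, so the full £2,450 applies.

£2,450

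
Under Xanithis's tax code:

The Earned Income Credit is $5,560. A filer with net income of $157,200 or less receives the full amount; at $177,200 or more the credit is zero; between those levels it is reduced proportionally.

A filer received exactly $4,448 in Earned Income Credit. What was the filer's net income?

$4,448 is 4,448/5,560 of the full $5,560, so 1,112/5,560 of the $20,000 range has been used: income = $157,200 + $20,000 × 1,112/5,560 = $161,200.

$161,200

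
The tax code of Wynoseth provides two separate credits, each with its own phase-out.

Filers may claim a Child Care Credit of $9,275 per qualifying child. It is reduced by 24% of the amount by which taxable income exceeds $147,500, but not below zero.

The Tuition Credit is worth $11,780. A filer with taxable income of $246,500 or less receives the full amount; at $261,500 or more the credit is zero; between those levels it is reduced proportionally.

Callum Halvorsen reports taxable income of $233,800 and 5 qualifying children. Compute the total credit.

Child Care Credit: base = 5 × $9,275 = $46,375. 24% of the $86,300 excess over $147,500 is $20,712; credit = $46,375 − $20,712 = $25,663.
Tuition Credit: $233,800 is at or below the $246,500 threshold, so the full $11,780 applies.
Total: $25,663 + $11,780 = $37,443.

$37,443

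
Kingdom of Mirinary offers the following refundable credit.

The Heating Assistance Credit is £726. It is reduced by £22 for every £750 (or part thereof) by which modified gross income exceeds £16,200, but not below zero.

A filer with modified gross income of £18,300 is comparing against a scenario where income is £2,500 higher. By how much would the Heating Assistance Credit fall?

£88

At £18,300 — income exceeds £16,200 by £2,100, which is 3 full-or-partial £750 increments; reduction = 3 × £22 = £66, leaving £660.
At £20,800 — income exceeds £16,200 by £4,600, which is 7 full-or-partial £750 increments; reduction = 7 × £22 = £154, leaving £572.
Lost: £660 − £572 = £88.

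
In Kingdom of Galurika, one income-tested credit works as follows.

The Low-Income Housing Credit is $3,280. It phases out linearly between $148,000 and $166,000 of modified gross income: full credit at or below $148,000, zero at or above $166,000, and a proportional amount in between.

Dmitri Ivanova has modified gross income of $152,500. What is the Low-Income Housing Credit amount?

$2,460

Low-Income Housing Credit: $152,500 is $4,500 into a $18,000 phase-out range, leaving 13,500/18,000 of the credit: $3,280 × 13,500/18,000 = $2,460.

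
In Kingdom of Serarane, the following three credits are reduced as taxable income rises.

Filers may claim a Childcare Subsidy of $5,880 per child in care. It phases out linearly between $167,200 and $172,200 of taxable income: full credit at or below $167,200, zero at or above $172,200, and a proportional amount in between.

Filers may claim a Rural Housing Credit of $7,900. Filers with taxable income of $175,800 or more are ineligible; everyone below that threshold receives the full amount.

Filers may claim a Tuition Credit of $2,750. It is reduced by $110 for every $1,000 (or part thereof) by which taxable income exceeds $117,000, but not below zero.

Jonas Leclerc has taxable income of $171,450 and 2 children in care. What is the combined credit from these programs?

Childcare Subsidy: base = 2 × $5,880 = $11,760. $171,450 is $4,250 into a $5,000 phase-out range, leaving 750/5,000 of the credit: $11,760 × 750/5,000 = $1,764.
Rural Housing Credit: $171,450 is below the $175,800 cutoff, so the full $7,900 applies.
Tuition Credit: income exceeds $117,000 by $54,450 → 55 increments × $110 = $6,050 ≥ base, so the credit is $0.
Total: $1,764 + $7,900 + $0 = $9,664.

$9,664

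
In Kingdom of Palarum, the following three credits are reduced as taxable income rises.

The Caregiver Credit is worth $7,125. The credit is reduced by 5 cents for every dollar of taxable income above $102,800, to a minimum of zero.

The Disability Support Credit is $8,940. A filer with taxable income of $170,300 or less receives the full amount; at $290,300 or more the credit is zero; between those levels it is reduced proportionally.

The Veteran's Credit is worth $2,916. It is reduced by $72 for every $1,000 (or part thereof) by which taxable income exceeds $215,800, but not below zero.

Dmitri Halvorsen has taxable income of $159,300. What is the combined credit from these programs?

Caregiver Credit: 5% of the $56,500 excess over $102,800 is $2,825; credit = $7,125 − $2,825 = $4,300.
Disability Support Credit: $159,300 is at or below the $170,300 threshold, so the full $8,940 applies.
Veteran's Credit: $159,300 is at or below the $215,800 threshold, so the full $2,916 applies.
Total: $4,300 + $8,940 + $2,916 = $16,156.

$16,156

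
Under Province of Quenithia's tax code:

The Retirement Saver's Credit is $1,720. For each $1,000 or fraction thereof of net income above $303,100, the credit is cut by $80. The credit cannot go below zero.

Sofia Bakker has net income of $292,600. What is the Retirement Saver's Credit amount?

$1,720

Retirement Saver's Credit: $292,600 is at or below the $303,100 threshold, so the full $1,720 applies.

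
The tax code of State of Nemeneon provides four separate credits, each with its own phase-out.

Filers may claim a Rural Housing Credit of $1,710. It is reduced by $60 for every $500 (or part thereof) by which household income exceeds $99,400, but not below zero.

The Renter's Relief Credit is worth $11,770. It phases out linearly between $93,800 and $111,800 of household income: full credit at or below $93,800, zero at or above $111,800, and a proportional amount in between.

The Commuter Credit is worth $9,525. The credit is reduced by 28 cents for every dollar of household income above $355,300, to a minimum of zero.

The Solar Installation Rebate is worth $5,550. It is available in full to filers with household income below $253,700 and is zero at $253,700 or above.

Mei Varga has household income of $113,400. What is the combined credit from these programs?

$15,105

Rural Housing Credit: income exceeds $99,400 by $14,000, which is 28 full-or-partial $500 increments; reduction = 28 × $60 = $1,680, leaving $30.
Renter's Relief Credit: $113,400 is at or above $111,800, so the credit is $0.
Commuter Credit: $113,400 is at or below the $355,300 threshold, so the full $9,525 applies.
Solar Installation Rebate: $113,400 is below the $253,700 cutoff, so the full $5,550 applies.
Total: $30 + $0 + $9,525 + $5,550 = $15,105.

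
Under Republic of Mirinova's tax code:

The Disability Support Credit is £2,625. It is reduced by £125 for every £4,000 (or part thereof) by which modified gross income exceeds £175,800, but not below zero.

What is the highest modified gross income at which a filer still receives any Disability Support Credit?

After 20 increments the reduction is 20 × £125 = £2,500, leaving £125; one more increment wipes it out. Increment 20 ends at excess 20 × £4,000 = £80,000, so the highest qualifying income is £175,800 + £80,000 = £255,800.

£255,800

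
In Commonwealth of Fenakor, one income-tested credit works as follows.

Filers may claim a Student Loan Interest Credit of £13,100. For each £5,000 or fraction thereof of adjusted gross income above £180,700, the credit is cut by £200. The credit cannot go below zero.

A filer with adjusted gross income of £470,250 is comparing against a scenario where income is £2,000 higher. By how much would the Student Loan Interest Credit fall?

At £470,250 — income exceeds £180,700 by £289,550, which is 58 full-or-partial £5,000 increments; reduction = 58 × £200 = £11,600, leaving £1,500.
At £472,250 — income exceeds £180,700 by £291,550, which is 59 full-or-partial £5,000 increments; reduction = 59 × £200 = £11,800, leaving £1,300.
Lost: £1,500 − £1,300 = £200.

£200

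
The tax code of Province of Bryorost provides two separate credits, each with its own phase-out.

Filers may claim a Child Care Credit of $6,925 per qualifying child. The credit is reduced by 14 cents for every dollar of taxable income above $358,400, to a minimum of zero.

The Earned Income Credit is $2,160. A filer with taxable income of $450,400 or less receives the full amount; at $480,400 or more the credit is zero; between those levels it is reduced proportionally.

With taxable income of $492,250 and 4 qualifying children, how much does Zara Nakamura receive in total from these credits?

$8,961

Child Care Credit: base = 4 × $6,925 = $27,700. 14% of the $133,850 excess over $358,400 is $18,739; credit = $27,700 − $18,739 = $8,961.
Earned Income Credit: $492,250 is at or above $480,400, so the credit is $0.
Total: $8,961 + $0 = $8,961.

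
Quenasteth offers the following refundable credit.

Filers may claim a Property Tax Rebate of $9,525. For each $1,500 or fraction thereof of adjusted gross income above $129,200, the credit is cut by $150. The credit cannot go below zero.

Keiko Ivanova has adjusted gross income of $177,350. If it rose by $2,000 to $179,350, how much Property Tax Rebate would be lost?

$150

At $177,350 — income exceeds $129,200 by $48,150, which is 33 full-or-partial $1,500 increments; reduction = 33 × $150 = $4,950, leaving $4,575.
At $179,350 — income exceeds $129,200 by $50,150, which is 34 full-or-partial $1,500 increments; reduction = 34 × $150 = $5,100, leaving $4,425.
Lost: $4,575 − $4,425 = $150.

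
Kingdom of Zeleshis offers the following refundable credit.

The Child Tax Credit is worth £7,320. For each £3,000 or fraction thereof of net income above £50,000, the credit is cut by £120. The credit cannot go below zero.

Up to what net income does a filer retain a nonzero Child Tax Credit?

After 60 increments the reduction is 60 × £120 = £7,200, leaving £120; one more increment wipes it out. Increment 60 ends at excess 60 × £3,000 = £180,000, so the highest qualifying income is £50,000 + £180,000 = £230,000.

£230,000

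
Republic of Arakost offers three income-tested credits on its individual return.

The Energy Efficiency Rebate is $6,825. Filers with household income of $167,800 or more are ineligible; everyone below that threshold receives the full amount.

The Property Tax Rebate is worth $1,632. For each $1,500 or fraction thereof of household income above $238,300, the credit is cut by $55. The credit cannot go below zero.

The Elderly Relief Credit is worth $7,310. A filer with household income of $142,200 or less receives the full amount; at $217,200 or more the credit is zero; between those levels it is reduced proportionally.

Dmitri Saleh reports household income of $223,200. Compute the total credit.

Energy Efficiency Rebate: $223,200 meets or exceeds the $167,800 cutoff, so the credit is $0.
Property Tax Rebate: $223,200 is at or below the $238,300 threshold, so the full $1,632 applies.
Elderly Relief Credit: $223,200 is at or above $217,200, so the credit is $0.
Total: $0 + $1,632 + $0 = $1,632.

$1,632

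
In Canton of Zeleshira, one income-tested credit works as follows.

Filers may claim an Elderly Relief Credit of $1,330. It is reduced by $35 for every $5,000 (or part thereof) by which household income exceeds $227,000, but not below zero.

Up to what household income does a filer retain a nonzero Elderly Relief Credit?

$412,000

After 37 increments the reduction is 37 × $35 = $1,295, leaving $35; one more increment wipes it out. Increment 37 ends at excess 37 × $5,000 = $185,000, so the highest qualifying income is $227,000 + $185,000 = $412,000.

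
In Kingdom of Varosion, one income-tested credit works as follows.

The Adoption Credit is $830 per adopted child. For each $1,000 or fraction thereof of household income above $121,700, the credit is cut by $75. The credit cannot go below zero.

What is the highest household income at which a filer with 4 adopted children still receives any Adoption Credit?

Full credit = 4 × $830 = $3,320.
After 44 increments the reduction is 44 × $75 = $3,300, leaving $20; one more increment wipes it out. Increment 44 ends at excess 44 × $1,000 = $44,000, so the highest qualifying income is $121,700 + $44,000 = $165,700.

$165,700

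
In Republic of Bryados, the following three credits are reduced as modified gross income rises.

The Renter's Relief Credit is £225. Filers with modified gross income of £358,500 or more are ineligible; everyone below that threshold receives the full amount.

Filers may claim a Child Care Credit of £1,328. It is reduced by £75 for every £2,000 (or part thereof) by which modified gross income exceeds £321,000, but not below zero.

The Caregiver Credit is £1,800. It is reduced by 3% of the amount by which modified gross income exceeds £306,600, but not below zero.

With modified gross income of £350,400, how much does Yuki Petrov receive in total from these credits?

£914

Renter's Relief Credit: £350,400 is below the £358,500 cutoff, so the full £225 applies.
Child Care Credit: income exceeds £321,000 by £29,400, which is 15 full-or-partial £2,000 increments; reduction = 15 × £75 = £1,125, leaving £203.
Caregiver Credit: 3% of the £43,800 excess over £306,600 is £1,314; credit = £1,800 − £1,314 = £486.
Total: £225 + £203 + £486 = £914.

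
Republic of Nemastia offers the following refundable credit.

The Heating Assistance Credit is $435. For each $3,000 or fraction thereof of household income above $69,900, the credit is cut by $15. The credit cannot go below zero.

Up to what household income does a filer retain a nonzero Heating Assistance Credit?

$153,900

After 28 increments the reduction is 28 × $15 = $420, leaving $15; one more increment wipes it out. Increment 28 ends at excess 28 × $3,000 = $84,000, so the highest qualifying income is $69,900 + $84,000 = $153,900.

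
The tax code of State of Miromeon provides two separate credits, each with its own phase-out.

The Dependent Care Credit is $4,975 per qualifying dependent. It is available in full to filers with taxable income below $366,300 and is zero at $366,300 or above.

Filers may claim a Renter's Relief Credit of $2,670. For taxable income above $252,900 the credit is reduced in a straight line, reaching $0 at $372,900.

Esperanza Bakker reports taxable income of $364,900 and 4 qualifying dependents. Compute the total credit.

$20,078

Dependent Care Credit: base = 4 × $4,975 = $19,900. $364,900 is below the $366,300 cutoff, so the full $19,900 applies.
Renter's Relief Credit: $364,900 is $112,000 into a $120,000 phase-out range, leaving 8,000/120,000 of the credit: $2,670 × 8,000/120,000 = $178.
Total: $19,900 + $178 = $20,078.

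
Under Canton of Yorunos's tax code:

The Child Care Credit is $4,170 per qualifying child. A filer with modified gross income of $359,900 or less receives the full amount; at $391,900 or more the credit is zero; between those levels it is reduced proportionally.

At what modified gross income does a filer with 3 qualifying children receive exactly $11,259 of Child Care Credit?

Full credit = 3 × $4,170 = $12,510.
$11,259 is 11,259/12,510 of the full $12,510, so 1,251/12,510 of the $32,000 range has been used: income = $359,900 + $32,000 × 1,251/12,510 = $363,100.

$363,100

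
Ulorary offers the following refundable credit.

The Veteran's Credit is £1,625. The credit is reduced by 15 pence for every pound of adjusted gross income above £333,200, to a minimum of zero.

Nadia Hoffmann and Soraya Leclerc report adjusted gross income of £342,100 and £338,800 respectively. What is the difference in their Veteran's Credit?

Nadia (£342,100): Veteran's Credit: 15% of the £8,900 excess over £333,200 is £1,335; credit = £1,625 − £1,335 = £290.
Soraya (£338,800): Veteran's Credit: 15% of the £5,600 excess over £333,200 is £840; credit = £1,625 − £840 = £785.
Difference: |£290 − £785| = £495.

£495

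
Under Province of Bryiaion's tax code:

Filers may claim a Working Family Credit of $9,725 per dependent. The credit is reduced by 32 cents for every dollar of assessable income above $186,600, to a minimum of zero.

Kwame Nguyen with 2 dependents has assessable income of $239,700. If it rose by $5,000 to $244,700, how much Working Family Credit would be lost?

$1,600

At $239,700 — base = 2 × $9,725 = $19,450. 32% of the $53,100 excess over $186,600 is $16,992; credit = $19,450 − $16,992 = $2,458.
At $244,700 — base = 2 × $9,725 = $19,450. 32% of the $58,100 excess over $186,600 is $18,592; credit = $19,450 − $18,592 = $858.
Lost: $2,458 − $858 = $1,600.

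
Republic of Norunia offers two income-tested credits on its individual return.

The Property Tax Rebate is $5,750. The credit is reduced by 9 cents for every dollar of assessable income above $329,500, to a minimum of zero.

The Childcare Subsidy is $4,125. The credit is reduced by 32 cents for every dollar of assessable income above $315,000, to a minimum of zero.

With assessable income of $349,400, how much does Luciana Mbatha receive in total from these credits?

Property Tax Rebate: 9% of the $19,900 excess over $329,500 is $1,791; credit = $5,750 − $1,791 = $3,959.
Childcare Subsidy: 32% of the $34,400 excess over $315,000 is $11,008 ≥ base, so the credit is $0.
Total: $3,959 + $0 = $3,959.

$3,959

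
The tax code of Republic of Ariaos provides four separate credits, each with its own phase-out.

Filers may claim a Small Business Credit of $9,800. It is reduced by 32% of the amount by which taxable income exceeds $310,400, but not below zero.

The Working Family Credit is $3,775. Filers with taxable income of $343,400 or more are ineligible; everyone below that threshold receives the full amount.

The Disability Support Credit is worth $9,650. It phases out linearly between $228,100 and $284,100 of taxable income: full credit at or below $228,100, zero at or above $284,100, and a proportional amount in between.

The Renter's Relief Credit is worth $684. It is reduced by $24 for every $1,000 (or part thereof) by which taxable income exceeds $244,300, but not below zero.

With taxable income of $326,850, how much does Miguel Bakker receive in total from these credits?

$8,311

Small Business Credit: 32% of the $16,450 excess over $310,400 is $5,264; credit = $9,800 − $5,264 = $4,536.
Working Family Credit: $326,850 is below the $343,400 cutoff, so the full $3,775 applies.
Disability Support Credit: $326,850 is at or above $284,100, so the credit is $0.
Renter's Relief Credit: income exceeds $244,300 by $82,550 → 83 increments × $24 = $1,992 ≥ base, so the credit is $0.
Total: $4,536 + $3,775 + $0 + $0 = $8,311.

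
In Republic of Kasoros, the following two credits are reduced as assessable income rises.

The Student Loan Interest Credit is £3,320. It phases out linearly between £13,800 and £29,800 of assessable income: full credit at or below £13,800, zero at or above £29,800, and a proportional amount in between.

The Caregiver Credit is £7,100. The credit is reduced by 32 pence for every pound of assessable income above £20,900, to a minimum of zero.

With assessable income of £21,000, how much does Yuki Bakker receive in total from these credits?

£8,894

Student Loan Interest Credit: £21,000 is £7,200 into a £16,000 phase-out range, leaving 8,800/16,000 of the credit: £3,320 × 8,800/16,000 = £1,826.
Caregiver Credit: 32% of the £100 excess over £20,900 is £32; credit = £7,100 − £32 = £7,068.
Total: £1,826 + £7,068 = £8,894.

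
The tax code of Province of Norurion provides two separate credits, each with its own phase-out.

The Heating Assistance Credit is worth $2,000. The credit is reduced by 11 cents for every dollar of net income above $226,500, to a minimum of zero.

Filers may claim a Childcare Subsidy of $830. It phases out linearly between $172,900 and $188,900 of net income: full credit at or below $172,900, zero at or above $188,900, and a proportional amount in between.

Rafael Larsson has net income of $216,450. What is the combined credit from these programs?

$2,000

Heating Assistance Credit: $216,450 is at or below the $226,500 threshold, so the full $2,000 applies.
Childcare Subsidy: $216,450 is at or above $188,900, so the credit is $0.
Total: $2,000 + $0 = $2,000.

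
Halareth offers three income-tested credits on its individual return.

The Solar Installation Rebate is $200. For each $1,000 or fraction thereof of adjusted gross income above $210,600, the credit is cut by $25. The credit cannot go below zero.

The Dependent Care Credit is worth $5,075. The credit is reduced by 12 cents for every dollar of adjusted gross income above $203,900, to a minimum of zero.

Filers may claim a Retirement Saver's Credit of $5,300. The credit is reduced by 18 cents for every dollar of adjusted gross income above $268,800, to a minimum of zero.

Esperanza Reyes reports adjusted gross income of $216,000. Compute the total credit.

$8,973

Solar Installation Rebate: income exceeds $210,600 by $5,400, which is 6 full-or-partial $1,000 increments; reduction = 6 × $25 = $150, leaving $50.
Dependent Care Credit: 12% of the $12,100 excess over $203,900 is $1,452; credit = $5,075 − $1,452 = $3,623.
Retirement Saver's Credit: $216,000 is at or below the $268,800 threshold, so the full $5,300 applies.
Total: $50 + $3,623 + $5,300 = $8,973.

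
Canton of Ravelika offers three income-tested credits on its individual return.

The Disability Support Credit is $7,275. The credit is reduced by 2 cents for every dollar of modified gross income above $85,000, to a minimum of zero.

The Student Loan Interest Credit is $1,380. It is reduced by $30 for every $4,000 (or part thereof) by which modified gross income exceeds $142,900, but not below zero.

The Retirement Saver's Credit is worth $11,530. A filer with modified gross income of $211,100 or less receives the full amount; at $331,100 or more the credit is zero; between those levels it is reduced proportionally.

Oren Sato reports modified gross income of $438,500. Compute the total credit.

Disability Support Credit: 2% of the $353,500 excess over $85,000 is $7,070; credit = $7,275 − $7,070 = $205.
Student Loan Interest Credit: income exceeds $142,900 by $295,600 → 74 increments × $30 = $2,220 ≥ base, so the credit is $0.
Retirement Saver's Credit: $438,500 is at or above $331,100, so the credit is $0.
Total: $205 + $0 + $0 = $205.

$205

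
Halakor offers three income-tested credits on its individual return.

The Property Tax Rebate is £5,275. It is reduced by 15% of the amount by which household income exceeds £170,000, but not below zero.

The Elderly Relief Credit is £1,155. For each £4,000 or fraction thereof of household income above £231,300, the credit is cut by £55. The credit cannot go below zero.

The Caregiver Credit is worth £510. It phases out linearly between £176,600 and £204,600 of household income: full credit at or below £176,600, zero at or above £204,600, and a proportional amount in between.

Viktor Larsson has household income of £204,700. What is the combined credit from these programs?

£1,225

Property Tax Rebate: 15% of the £34,700 excess over £170,000 is £5,205; credit = £5,275 − £5,205 = £70.
Elderly Relief Credit: £204,700 is at or below the £231,300 threshold, so the full £1,155 applies.
Caregiver Credit: £204,700 is at or above £204,600, so the credit is £0.
Total: £70 + £1,155 + £0 = £1,225.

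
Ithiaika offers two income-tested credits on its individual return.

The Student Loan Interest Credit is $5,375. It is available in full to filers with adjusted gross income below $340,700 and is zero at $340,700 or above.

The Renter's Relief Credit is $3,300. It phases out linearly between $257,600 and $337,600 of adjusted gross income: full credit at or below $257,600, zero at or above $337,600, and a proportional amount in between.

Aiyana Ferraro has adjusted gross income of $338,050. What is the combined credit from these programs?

Student Loan Interest Credit: $338,050 is below the $340,700 cutoff, so the full $5,375 applies.
Renter's Relief Credit: $338,050 is at or above $337,600, so the credit is $0.
Total: $5,375 + $0 = $5,375.

$5,375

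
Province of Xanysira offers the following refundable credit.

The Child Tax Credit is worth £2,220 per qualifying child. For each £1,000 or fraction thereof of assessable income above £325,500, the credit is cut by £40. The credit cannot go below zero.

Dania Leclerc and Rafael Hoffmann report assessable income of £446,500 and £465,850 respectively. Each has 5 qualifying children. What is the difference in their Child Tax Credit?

Dania (£446,500): Child Tax Credit: base = 5 × £2,220 = £11,100. income exceeds £325,500 by £121,000, which is 121 full-or-partial £1,000 increments; reduction = 121 × £40 = £4,840, leaving £6,260.
Rafael (£465,850): Child Tax Credit: base = 5 × £2,220 = £11,100. income exceeds £325,500 by £140,350, which is 141 full-or-partial £1,000 increments; reduction = 141 × £40 = £5,640, leaving £5,460.
Difference: |£6,260 − £5,460| = £800.

£800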